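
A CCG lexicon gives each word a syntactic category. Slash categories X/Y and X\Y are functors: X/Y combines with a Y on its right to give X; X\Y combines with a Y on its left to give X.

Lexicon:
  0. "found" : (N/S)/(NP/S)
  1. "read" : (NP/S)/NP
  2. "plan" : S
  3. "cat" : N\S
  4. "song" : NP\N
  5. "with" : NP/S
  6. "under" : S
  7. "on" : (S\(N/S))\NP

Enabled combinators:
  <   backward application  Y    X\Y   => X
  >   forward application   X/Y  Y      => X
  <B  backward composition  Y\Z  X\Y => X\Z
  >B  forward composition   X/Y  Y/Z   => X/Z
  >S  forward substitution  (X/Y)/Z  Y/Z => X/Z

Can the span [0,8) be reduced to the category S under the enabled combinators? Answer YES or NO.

[0,8] S   <
  [0,5] N/S   >
    [0,1] "found" : (N/S)/(NP/S)
    [1,5] NP/S   >
      [1,2] "read" : (NP/S)/NP
      [2,5] NP   <
        [2,3] "plan" : S
        [3,5] NP\S   <B
          [3,4] "cat" : N\S
          [4,5] "song" : NP\N
  [5,8] S\(N/S)   <
    [5,7] NP   >
      [5,6] "with" : NP/S
      [6,7] "under" : S
    [7,8] "on" : (S\(N/S))\NP

YES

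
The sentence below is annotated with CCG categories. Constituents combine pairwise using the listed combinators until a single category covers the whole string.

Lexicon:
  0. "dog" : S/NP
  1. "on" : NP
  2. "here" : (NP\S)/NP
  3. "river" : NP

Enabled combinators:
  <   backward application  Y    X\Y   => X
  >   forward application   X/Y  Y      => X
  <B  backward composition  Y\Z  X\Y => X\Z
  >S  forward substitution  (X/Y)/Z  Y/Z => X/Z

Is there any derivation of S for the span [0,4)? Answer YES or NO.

S/NP NP (NP\S)/NP NP
CKY chart[0,4] = {NP}; S ∉ chart

NO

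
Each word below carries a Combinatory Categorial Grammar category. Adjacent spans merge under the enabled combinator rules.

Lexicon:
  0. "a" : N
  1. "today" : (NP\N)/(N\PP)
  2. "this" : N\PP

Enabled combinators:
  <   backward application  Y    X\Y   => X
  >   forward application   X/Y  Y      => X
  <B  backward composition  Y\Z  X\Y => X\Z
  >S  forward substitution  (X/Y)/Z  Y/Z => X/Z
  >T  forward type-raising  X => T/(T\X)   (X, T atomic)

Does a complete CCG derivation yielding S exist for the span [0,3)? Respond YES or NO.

NO

N (NP\N)/(N\PP) N\PP
CKY chart[0,3] = {N/(N\NP), NP, NP/(NP\NP), PP/(PP\NP), S/(S\NP)}; S ∉ chart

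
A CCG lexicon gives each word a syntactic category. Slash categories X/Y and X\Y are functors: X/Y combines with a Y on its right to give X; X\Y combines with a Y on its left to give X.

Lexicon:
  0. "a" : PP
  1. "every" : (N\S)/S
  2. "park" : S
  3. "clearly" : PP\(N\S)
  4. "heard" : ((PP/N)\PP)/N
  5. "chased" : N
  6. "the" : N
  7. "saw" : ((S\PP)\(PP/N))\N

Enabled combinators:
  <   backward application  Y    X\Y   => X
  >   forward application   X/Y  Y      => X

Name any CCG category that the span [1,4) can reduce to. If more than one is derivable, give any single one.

[0,8] S   <
  [0,1] "a" : PP
  [1,8] S\PP   <
    [1,6] PP/N   <
      [1,4] PP   <
        [1,3] N\S   >
          [1,2] "every" : (N\S)/S
          [2,3] "park" : S
        [3,4] "clearly" : PP\(N\S)
      [4,6] (PP/N)\PP   >
        [4,5] "heard" : ((PP/N)\PP)/N
        [5,6] "chased" : N
    [6,8] (S\PP)\(PP/N)   <
      [6,7] "the" : N
      [7,8] "saw" : ((S\PP)\(PP/N))\N

PP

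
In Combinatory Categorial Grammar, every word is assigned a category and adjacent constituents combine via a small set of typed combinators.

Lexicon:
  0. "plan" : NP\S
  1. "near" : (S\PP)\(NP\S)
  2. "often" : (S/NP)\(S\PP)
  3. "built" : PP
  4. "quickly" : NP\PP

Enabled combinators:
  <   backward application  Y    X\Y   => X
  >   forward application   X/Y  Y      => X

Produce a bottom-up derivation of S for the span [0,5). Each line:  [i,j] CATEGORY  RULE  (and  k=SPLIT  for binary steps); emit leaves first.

[0,1] NP\S  lex  "plan"
[1,2] (S\PP)\(NP\S)  lex  "near"
[0,2] S\PP  <  k=1
[2,3] (S/NP)\(S\PP)  lex  "often"
[0,3] S/NP  <  k=2
[3,4] PP  lex  "built"
[4,5] NP\PP  lex  "quickly"
[3,5] NP  <  k=4
[0,5] S  >  k=3

[0,5] S   >
  [0,3] S/NP   <
    [0,2] S\PP   <
      [0,1] "plan" : NP\S
      [1,2] "near" : (S\PP)\(NP\S)
    [2,3] "often" : (S/NP)\(S\PP)
  [3,5] NP   <
    [3,4] "built" : PP
    [4,5] "quickly" : NP\PP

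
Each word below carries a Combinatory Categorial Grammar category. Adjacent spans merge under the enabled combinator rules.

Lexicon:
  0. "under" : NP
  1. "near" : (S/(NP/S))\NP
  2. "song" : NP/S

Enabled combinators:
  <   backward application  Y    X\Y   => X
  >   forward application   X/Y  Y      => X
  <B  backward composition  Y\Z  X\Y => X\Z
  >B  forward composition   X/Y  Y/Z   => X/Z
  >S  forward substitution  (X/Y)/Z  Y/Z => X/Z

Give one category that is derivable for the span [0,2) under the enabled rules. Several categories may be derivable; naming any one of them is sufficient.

[0,3] S   >
  [0,2] S/(NP/S)   <
    [0,1] "under" : NP
    [1,2] "near" : (S/(NP/S))\NP
  [2,3] "song" : NP/S

S/(NP/S)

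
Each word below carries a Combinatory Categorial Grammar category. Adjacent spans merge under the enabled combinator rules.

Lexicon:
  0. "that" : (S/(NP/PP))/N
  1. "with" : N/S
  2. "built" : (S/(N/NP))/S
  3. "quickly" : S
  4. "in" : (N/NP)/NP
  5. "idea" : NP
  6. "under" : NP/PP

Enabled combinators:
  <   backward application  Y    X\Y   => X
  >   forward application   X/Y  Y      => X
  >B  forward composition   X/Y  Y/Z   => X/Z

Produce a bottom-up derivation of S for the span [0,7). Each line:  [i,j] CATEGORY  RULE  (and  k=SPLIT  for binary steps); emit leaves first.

[0,7] S   >
  [0,6] S/(NP/PP)   >
    [0,1] "that" : (S/(NP/PP))/N
    [1,6] N   >
      [1,2] "with" : N/S
      [2,6] S   >
        [2,5] S/NP   >B
          [2,4] S/(N/NP)   >
            [2,3] "built" : (S/(N/NP))/S
            [3,4] "quickly" : S
          [4,5] "in" : (N/NP)/NP
        [5,6] "idea" : NP
  [6,7] "under" : NP/PP

[0,1] (S/(NP/PP))/N  lex  "that"
[1,2] N/S  lex  "with"
[2,3] (S/(N/NP))/S  lex  "built"
[3,4] S  lex  "quickly"
[2,4] S/(N/NP)  >  k=3
[4,5] (N/NP)/NP  lex  "in"
[2,5] S/NP  >B  k=4
[5,6] NP  lex  "idea"
[2,6] S  >  k=5
[1,6] N  >  k=2
[0,6] S/(NP/PP)  >  k=1
[6,7] NP/PP  lex  "under"
[0,7] S  >  k=6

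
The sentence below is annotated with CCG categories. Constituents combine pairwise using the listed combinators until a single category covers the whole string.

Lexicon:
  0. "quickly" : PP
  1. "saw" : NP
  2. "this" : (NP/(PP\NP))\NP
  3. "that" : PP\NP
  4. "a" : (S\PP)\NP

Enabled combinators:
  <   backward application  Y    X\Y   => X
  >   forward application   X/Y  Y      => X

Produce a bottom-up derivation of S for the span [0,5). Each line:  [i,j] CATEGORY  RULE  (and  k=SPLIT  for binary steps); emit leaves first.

[0,5] S   <
  [0,1] "quickly" : PP
  [1,5] S\PP   <
    [1,4] NP   >
      [1,3] NP/(PP\NP)   <
        [1,2] "saw" : NP
        [2,3] "this" : (NP/(PP\NP))\NP
      [3,4] "that" : PP\NP
    [4,5] "a" : (S\PP)\NP

[0,1] PP  lex  "quickly"
[1,2] NP  lex  "saw"
[2,3] (NP/(PP\NP))\NP  lex  "this"
[1,3] NP/(PP\NP)  <  k=2
[3,4] PP\NP  lex  "that"
[1,4] NP  >  k=3
[4,5] (S\PP)\NP  lex  "a"
[1,5] S\PP  <  k=4
[0,5] S  <  k=1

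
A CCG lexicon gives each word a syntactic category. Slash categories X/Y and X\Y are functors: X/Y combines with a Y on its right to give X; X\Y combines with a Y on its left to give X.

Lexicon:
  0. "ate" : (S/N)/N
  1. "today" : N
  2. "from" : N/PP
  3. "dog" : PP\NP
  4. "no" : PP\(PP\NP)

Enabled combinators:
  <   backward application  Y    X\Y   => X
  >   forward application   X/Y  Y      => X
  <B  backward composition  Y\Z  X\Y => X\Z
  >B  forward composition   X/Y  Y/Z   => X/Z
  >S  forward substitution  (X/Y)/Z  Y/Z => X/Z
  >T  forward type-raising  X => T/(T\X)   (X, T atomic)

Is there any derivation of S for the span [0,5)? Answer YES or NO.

[0,5] S   >
  [0,3] S/PP   >B
    [0,2] S/N   >
      [0,1] "ate" : (S/N)/N
      [1,2] "today" : N
    [2,3] "from" : N/PP
  [3,5] PP   <
    [3,4] "dog" : PP\NP
    [4,5] "no" : PP\(PP\NP)

YES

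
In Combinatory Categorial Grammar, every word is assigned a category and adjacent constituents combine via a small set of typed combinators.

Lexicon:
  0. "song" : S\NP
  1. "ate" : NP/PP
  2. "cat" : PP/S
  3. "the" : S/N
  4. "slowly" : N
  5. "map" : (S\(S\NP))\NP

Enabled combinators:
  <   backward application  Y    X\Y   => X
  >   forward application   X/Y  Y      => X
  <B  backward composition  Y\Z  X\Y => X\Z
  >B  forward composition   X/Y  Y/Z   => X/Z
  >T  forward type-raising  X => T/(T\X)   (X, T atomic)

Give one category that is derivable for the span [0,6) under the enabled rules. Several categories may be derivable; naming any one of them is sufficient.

S

[0,6] S   <
  [0,1] "song" : S\NP
  [1,6] S\(S\NP)   <
    [1,5] NP   >
      [1,4] NP/N   >B
        [1,2] "ate" : NP/PP
        [2,4] PP/N   >B
          [2,3] "cat" : PP/S
          [3,4] "the" : S/N
      [4,5] "slowly" : N
    [5,6] "map" : (S\(S\NP))\NP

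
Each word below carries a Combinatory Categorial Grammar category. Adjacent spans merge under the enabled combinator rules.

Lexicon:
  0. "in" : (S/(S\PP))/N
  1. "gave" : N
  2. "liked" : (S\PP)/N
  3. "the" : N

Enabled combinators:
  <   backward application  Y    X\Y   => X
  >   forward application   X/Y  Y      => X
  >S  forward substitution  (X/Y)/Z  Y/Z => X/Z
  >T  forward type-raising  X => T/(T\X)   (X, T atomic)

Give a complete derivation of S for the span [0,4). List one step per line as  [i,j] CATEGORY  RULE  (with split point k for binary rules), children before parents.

[0,1] (S/(S\PP))/N  lex  "in"
[1,2] N  lex  "gave"
[0,2] S/(S\PP)  >  k=1
[2,3] (S\PP)/N  lex  "liked"
[3,4] N  lex  "the"
[2,4] S\PP  >  k=3
[0,4] S  >  k=2

[0,4] S   >
  [0,2] S/(S\PP)   >
    [0,1] "in" : (S/(S\PP))/N
    [1,2] "gave" : N
  [2,4] S\PP   >
    [2,3] "liked" : (S\PP)/N
    [3,4] "the" : N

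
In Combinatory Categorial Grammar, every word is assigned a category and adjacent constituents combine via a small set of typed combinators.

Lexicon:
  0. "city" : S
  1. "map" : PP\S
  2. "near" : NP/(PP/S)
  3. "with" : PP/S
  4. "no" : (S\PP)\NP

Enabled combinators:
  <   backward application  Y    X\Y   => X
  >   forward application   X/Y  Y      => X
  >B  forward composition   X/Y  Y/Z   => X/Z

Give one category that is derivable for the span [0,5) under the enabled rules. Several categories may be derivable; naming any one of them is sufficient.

S

[0,5] S   <
  [0,2] PP   <
    [0,1] "city" : S
    [1,2] "map" : PP\S
  [2,5] S\PP   <
    [2,4] NP   >
      [2,3] "near" : NP/(PP/S)
      [3,4] "with" : PP/S
    [4,5] "no" : (S\PP)\NP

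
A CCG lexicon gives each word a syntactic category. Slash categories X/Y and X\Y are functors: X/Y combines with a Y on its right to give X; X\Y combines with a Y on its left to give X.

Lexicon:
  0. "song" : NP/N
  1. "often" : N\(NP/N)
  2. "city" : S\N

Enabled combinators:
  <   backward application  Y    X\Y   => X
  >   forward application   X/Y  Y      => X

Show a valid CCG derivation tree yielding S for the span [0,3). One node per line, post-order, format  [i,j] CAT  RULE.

[0,3] S   <
  [0,2] N   <
    [0,1] "song" : NP/N
    [1,2] "often" : N\(NP/N)
  [2,3] "city" : S\N

[0,1] NP/N  lex  "song"
[1,2] N\(NP/N)  lex  "often"
[0,2] N  <  k=1
[2,3] S\N  lex  "city"
[0,3] S  <  k=2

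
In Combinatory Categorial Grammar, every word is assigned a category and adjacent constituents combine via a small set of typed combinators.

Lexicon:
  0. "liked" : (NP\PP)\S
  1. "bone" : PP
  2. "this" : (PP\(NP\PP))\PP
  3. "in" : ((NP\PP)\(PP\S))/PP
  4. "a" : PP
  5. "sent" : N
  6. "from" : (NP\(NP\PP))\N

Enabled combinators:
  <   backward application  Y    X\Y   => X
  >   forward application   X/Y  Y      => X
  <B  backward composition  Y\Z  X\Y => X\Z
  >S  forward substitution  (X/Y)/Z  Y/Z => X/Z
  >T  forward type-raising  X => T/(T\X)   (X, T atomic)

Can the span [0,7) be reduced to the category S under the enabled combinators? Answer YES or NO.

(NP\PP)\S PP (PP\(NP\PP))\PP ((NP\PP)\(PP\S))/PP PP N (NP\(NP\PP))\N
CKY chart[0,7] = {N/(N\NP), NP, NP/(NP\NP), PP/(PP\NP), S/(S\NP)}; S ∉ chart

NO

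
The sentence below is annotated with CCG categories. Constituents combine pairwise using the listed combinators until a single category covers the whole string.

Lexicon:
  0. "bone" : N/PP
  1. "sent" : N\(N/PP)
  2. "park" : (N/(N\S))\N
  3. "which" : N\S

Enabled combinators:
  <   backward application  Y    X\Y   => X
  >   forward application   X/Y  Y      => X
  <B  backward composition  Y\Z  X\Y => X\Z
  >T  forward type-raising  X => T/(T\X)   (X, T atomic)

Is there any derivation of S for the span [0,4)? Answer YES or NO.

N/PP N\(N/PP) (N/(N\S))\N N\S
CKY chart[0,4] = {N, N/(N\N), NP/(NP\N), PP/(PP\N), S/(S\N)}; S ∉ chart

NO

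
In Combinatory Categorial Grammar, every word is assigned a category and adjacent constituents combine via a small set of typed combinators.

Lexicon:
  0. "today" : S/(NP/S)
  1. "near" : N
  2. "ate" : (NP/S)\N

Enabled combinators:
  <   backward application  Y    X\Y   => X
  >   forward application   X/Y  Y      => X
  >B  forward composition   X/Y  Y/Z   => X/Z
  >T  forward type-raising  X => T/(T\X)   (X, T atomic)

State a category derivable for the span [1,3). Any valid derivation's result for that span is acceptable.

NP/S

[0,3] S   >
  [0,1] "today" : S/(NP/S)
  [1,3] NP/S   <
    [1,2] "near" : N
    [2,3] "ate" : (NP/S)\N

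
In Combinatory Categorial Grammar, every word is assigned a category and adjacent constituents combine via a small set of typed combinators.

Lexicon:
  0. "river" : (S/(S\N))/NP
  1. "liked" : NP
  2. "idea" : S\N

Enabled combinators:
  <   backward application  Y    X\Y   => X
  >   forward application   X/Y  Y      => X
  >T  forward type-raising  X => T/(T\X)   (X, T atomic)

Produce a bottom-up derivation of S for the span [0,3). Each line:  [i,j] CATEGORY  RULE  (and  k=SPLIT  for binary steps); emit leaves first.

[0,3] S   >
  [0,2] S/(S\N)   >
    [0,1] "river" : (S/(S\N))/NP
    [1,2] "liked" : NP
  [2,3] "idea" : S\N

[0,1] (S/(S\N))/NP  lex  "river"
[1,2] NP  lex  "liked"
[0,2] S/(S\N)  >  k=1
[2,3] S\N  lex  "idea"
[0,3] S  >  k=2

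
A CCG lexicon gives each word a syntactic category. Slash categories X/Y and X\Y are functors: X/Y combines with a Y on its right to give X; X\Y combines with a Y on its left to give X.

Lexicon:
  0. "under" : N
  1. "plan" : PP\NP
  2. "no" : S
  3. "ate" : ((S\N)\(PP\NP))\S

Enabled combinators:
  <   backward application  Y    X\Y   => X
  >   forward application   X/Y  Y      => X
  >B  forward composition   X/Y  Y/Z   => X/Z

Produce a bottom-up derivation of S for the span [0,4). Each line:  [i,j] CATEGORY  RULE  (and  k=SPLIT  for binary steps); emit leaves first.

[0,4] S   <
  [0,1] "under" : N
  [1,4] S\N   <
    [1,2] "plan" : PP\NP
    [2,4] (S\N)\(PP\NP)   <
      [2,3] "no" : S
      [3,4] "ate" : ((S\N)\(PP\NP))\S

[0,1] N  lex  "under"
[1,2] PP\NP  lex  "plan"
[2,3] S  lex  "no"
[3,4] ((S\N)\(PP\NP))\S  lex  "ate"
[2,4] (S\N)\(PP\NP)  <  k=3
[1,4] S\N  <  k=2
[0,4] S  <  k=1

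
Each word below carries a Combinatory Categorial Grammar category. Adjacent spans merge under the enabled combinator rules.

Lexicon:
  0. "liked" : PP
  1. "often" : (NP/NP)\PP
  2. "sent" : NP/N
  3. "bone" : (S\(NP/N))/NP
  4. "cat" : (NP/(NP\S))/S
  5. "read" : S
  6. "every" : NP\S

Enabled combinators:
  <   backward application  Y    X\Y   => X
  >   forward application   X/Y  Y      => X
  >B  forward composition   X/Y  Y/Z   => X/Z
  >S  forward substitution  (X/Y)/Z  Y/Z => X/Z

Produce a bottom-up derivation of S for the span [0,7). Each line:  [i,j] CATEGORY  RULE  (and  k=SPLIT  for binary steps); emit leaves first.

[0,7] S   <
  [0,3] NP/N   >B
    [0,2] NP/NP   <
      [0,1] "liked" : PP
      [1,2] "often" : (NP/NP)\PP
    [2,3] "sent" : NP/N
  [3,7] S\(NP/N)   >
    [3,4] "bone" : (S\(NP/N))/NP
    [4,7] NP   >
      [4,6] NP/(NP\S)   >
        [4,5] "cat" : (NP/(NP\S))/S
        [5,6] "read" : S
      [6,7] "every" : NP\S

[0,1] PP  lex  "liked"
[1,2] (NP/NP)\PP  lex  "often"
[0,2] NP/NP  <  k=1
[2,3] NP/N  lex  "sent"
[0,3] NP/N  >B  k=2
[3,4] (S\(NP/N))/NP  lex  "bone"
[4,5] (NP/(NP\S))/S  lex  "cat"
[5,6] S  lex  "read"
[4,6] NP/(NP\S)  >  k=5
[6,7] NP\S  lex  "every"
[4,7] NP  >  k=6
[3,7] S\(NP/N)  >  k=4
[0,7] S  <  k=3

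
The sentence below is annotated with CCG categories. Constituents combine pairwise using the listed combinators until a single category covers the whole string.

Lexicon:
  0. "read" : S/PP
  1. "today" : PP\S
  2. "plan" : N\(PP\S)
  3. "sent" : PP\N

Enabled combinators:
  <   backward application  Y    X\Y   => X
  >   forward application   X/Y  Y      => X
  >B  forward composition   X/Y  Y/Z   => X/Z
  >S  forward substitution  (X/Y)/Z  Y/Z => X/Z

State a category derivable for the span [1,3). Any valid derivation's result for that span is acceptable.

N

[0,4] S   >
  [0,1] "read" : S/PP
  [1,4] PP   <
    [1,3] N   <
      [1,2] "today" : PP\S
      [2,3] "plan" : N\(PP\S)
    [3,4] "sent" : PP\N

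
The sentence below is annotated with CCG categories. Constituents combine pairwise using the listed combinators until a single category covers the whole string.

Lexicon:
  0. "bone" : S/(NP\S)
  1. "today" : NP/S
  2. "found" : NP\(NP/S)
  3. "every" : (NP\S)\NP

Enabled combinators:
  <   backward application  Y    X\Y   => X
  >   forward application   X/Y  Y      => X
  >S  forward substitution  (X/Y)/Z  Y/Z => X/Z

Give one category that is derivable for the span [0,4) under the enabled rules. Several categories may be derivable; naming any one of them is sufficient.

S

[0,4] S   >
  [0,1] "bone" : S/(NP\S)
  [1,4] NP\S   <
    [1,3] NP   <
      [1,2] "today" : NP/S
      [2,3] "found" : NP\(NP/S)
    [3,4] "every" : (NP\S)\NP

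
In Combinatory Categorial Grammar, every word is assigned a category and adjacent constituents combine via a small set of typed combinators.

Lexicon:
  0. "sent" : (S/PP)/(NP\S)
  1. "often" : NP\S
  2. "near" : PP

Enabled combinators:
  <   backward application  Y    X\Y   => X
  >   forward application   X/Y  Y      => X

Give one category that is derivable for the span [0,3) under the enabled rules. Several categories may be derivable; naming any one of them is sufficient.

[0,3] S   >
  [0,2] S/PP   >
    [0,1] "sent" : (S/PP)/(NP\S)
    [1,2] "often" : NP\S
  [2,3] "near" : PP

S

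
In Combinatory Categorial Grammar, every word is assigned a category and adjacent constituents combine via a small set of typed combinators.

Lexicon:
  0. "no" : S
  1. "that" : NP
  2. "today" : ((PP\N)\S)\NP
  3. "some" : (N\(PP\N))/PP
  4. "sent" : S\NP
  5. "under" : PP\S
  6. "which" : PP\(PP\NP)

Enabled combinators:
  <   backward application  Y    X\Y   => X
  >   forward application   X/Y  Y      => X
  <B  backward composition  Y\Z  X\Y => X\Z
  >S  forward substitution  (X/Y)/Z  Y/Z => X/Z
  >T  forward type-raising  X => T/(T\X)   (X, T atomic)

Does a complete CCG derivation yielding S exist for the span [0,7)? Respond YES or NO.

S NP ((PP\N)\S)\NP (N\(PP\N))/PP S\NP PP\S PP\(PP\NP)
CKY chart[0,7] = {N, N/(N\N), NP/(NP\N), PP/(PP\N), S/(S\N)}; S ∉ chart

NO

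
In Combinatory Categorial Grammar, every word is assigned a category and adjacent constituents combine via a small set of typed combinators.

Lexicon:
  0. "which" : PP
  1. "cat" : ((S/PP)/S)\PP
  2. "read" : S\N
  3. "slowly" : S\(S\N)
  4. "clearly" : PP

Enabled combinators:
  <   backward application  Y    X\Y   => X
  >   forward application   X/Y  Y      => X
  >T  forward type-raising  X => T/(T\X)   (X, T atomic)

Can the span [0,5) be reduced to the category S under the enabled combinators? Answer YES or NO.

YES

[0,5] S   >
  [0,4] S/PP   >
    [0,2] (S/PP)/S   <
      [0,1] "which" : PP
      [1,2] "cat" : ((S/PP)/S)\PP
    [2,4] S   <
      [2,3] "read" : S\N
      [3,4] "slowly" : S\(S\N)
  [4,5] "clearly" : PP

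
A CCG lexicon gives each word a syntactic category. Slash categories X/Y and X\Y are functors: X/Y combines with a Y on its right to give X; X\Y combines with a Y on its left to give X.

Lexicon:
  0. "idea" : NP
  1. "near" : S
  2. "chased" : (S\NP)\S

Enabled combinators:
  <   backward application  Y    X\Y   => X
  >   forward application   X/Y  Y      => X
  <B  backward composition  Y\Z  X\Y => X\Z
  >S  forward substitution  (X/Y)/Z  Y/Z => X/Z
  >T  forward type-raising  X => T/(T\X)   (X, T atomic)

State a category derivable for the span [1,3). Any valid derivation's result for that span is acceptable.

S\NP

[0,3] S   >
  [0,1] S/(S\NP)   >T
    [0,1] "idea" : NP
  [1,3] S\NP   <
    [1,2] "near" : S
    [2,3] "chased" : (S\NP)\S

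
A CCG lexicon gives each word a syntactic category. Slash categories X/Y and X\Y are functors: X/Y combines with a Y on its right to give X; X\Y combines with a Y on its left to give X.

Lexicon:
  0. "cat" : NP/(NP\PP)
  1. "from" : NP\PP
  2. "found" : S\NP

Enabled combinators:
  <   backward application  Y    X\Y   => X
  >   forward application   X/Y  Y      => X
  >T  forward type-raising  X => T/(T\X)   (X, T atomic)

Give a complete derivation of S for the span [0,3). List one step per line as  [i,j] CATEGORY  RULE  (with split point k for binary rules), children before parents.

[0,1] NP/(NP\PP)  lex  "cat"
[1,2] NP\PP  lex  "from"
[0,2] NP  >  k=1
[2,3] S\NP  lex  "found"
[0,3] S  <  k=2

[0,3] S   <
  [0,2] NP   >
    [0,1] "cat" : NP/(NP\PP)
    [1,2] "from" : NP\PP
  [2,3] "found" : S\NP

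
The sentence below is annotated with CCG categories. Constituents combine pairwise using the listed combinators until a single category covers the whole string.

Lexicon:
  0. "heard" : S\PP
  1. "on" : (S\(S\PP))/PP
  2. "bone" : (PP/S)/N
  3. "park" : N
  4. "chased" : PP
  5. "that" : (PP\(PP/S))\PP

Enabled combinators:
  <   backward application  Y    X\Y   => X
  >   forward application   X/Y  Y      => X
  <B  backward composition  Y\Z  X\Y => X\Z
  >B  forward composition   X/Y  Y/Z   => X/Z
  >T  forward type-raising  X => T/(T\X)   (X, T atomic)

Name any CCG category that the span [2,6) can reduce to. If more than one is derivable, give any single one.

PP

[0,6] S   <
  [0,1] "heard" : S\PP
  [1,6] S\(S\PP)   >
    [1,2] "on" : (S\(S\PP))/PP
    [2,6] PP   <
      [2,4] PP/S   >
        [2,3] "bone" : (PP/S)/N
        [3,4] "park" : N
      [4,6] PP\(PP/S)   <
        [4,5] "chased" : PP
        [5,6] "that" : (PP\(PP/S))\PP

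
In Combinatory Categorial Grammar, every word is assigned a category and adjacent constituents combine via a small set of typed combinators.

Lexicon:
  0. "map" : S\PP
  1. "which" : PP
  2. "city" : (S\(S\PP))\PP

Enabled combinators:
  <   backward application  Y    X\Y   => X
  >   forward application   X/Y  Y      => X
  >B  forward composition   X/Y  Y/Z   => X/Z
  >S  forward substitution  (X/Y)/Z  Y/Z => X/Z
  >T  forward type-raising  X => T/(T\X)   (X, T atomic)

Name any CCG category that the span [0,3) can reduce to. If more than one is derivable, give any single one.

S

[0,3] S   <
  [0,1] "map" : S\PP
  [1,3] S\(S\PP)   <
    [1,2] "which" : PP
    [2,3] "city" : (S\(S\PP))\PP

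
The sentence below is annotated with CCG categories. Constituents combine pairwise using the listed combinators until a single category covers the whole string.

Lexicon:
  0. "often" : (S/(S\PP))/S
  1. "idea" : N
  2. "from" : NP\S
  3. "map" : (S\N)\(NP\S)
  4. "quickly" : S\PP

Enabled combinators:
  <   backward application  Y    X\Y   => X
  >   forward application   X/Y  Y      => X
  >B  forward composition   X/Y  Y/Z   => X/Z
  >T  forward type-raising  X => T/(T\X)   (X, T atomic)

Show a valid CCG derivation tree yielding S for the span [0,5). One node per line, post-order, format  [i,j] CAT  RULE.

[0,1] (S/(S\PP))/S  lex  "often"
[1,2] N  lex  "idea"
[2,3] NP\S  lex  "from"
[3,4] (S\N)\(NP\S)  lex  "map"
[2,4] S\N  <  k=3
[1,4] S  <  k=2
[0,4] S/(S\PP)  >  k=1
[4,5] S\PP  lex  "quickly"
[0,5] S  >  k=4

[0,5] S   >
  [0,4] S/(S\PP)   >
    [0,1] "often" : (S/(S\PP))/S
    [1,4] S   <
      [1,2] "idea" : N
      [2,4] S\N   <
        [2,3] "from" : NP\S
        [3,4] "map" : (S\N)\(NP\S)
  [4,5] "quickly" : S\PP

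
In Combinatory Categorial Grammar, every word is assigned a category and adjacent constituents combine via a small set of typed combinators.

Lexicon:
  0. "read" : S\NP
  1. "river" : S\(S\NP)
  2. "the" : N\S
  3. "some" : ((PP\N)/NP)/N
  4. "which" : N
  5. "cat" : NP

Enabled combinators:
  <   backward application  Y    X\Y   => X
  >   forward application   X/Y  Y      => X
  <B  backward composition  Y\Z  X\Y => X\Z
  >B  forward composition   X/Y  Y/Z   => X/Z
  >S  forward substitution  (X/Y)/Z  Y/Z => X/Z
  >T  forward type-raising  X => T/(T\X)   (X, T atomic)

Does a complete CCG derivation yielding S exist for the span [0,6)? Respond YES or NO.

S\NP S\(S\NP) N\S ((PP\N)/NP)/N N NP
CKY chart[0,6] = {N/(N\PP), NP/(NP\PP), PP, PP/(NP\NP), PP/(PP\PP), S/(S\PP)}; S ∉ chart

NO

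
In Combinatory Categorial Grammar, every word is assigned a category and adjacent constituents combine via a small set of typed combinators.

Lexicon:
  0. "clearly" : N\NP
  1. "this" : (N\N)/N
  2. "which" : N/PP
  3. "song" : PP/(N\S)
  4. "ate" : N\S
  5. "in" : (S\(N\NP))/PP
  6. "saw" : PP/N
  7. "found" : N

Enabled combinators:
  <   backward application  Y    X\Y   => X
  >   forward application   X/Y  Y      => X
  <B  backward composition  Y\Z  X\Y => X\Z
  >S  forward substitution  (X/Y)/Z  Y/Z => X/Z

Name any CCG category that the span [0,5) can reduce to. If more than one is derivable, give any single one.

[0,8] S   <
  [0,5] N\NP   <B
    [0,1] "clearly" : N\NP
    [1,5] N\N   >
      [1,2] "this" : (N\N)/N
      [2,5] N   >
        [2,3] "which" : N/PP
        [3,5] PP   >
          [3,4] "song" : PP/(N\S)
          [4,5] "ate" : N\S
  [5,8] S\(N\NP)   >
    [5,6] "in" : (S\(N\NP))/PP
    [6,8] PP   >
      [6,7] "saw" : PP/N
      [7,8] "found" : N

N\NP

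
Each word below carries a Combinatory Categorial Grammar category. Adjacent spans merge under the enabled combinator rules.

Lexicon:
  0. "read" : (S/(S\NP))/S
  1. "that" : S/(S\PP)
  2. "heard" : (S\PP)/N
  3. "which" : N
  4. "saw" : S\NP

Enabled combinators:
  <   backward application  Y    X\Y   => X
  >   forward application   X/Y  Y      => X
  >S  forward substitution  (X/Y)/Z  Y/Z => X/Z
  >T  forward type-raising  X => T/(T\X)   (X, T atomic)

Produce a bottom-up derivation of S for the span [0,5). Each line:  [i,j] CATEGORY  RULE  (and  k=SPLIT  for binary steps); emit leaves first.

[0,1] (S/(S\NP))/S  lex  "read"
[1,2] S/(S\PP)  lex  "that"
[2,3] (S\PP)/N  lex  "heard"
[3,4] N  lex  "which"
[2,4] S\PP  >  k=3
[1,4] S  >  k=2
[0,4] S/(S\NP)  >  k=1
[4,5] S\NP  lex  "saw"
[0,5] S  >  k=4

[0,5] S   >
  [0,4] S/(S\NP)   >
    [0,1] "read" : (S/(S\NP))/S
    [1,4] S   >
      [1,2] "that" : S/(S\PP)
      [2,4] S\PP   >
        [2,3] "heard" : (S\PP)/N
        [3,4] "which" : N
  [4,5] "saw" : S\NP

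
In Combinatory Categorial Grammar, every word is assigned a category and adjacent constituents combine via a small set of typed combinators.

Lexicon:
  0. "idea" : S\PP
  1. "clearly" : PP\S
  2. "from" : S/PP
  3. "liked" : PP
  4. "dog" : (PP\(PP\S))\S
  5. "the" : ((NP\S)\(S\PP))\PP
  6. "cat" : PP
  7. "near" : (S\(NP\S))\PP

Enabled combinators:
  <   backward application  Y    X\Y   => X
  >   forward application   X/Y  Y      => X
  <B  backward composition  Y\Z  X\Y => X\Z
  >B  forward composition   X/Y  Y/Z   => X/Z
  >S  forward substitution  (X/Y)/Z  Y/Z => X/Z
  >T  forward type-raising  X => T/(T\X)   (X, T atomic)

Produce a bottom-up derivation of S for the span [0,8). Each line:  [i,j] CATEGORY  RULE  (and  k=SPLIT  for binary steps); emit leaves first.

[0,8] S   <
  [0,6] NP\S   <
    [0,1] "idea" : S\PP
    [1,6] (NP\S)\(S\PP)   <
      [1,5] PP   <
        [1,2] "clearly" : PP\S
        [2,5] PP\(PP\S)   <
          [2,4] S   >
            [2,3] "from" : S/PP
            [3,4] "liked" : PP
          [4,5] "dog" : (PP\(PP\S))\S
      [5,6] "the" : ((NP\S)\(S\PP))\PP
  [6,8] S\(NP\S)   <
    [6,7] "cat" : PP
    [7,8] "near" : (S\(NP\S))\PP

[0,1] S\PP  lex  "idea"
[1,2] PP\S  lex  "clearly"
[2,3] S/PP  lex  "from"
[3,4] PP  lex  "liked"
[2,4] S  >  k=3
[4,5] (PP\(PP\S))\S  lex  "dog"
[2,5] PP\(PP\S)  <  k=4
[1,5] PP  <  k=2
[5,6] ((NP\S)\(S\PP))\PP  lex  "the"
[1,6] (NP\S)\(S\PP)  <  k=5
[0,6] NP\S  <  k=1
[6,7] PP  lex  "cat"
[7,8] (S\(NP\S))\PP  lex  "near"
[6,8] S\(NP\S)  <  k=7
[0,8] S  <  k=6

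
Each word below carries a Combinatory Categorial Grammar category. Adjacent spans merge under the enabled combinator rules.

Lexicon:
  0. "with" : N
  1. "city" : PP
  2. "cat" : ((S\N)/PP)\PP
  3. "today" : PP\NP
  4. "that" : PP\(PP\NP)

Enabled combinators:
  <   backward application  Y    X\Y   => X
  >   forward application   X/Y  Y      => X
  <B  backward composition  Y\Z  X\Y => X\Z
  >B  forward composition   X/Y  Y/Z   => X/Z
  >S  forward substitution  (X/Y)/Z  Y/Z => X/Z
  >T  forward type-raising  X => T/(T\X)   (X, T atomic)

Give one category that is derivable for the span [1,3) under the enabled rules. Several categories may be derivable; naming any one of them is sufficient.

(S\N)/PP

[0,5] S   >
  [0,1] S/(S\N)   >T
    [0,1] "with" : N
  [1,5] S\N   >
    [1,3] (S\N)/PP   <
      [1,2] "city" : PP
      [2,3] "cat" : ((S\N)/PP)\PP
    [3,5] PP   <
      [3,4] "today" : PP\NP
      [4,5] "that" : PP\(PP\NP)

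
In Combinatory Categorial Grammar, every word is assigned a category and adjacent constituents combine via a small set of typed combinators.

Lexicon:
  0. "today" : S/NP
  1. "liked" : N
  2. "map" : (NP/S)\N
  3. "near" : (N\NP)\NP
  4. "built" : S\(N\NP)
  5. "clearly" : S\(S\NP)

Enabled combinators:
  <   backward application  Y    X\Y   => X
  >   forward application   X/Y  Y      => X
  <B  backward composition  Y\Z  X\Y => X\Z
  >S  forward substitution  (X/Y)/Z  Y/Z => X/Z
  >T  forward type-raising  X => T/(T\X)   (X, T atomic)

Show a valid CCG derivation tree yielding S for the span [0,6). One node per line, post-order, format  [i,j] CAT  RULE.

[0,6] S   >
  [0,1] "today" : S/NP
  [1,6] NP   >
    [1,3] NP/S   <
      [1,2] "liked" : N
      [2,3] "map" : (NP/S)\N
    [3,6] S   <
      [3,5] S\NP   <B
        [3,4] "near" : (N\NP)\NP
        [4,5] "built" : S\(N\NP)
      [5,6] "clearly" : S\(S\NP)

[0,1] S/NP  lex  "today"
[1,2] N  lex  "liked"
[2,3] (NP/S)\N  lex  "map"
[1,3] NP/S  <  k=2
[3,4] (N\NP)\NP  lex  "near"
[4,5] S\(N\NP)  lex  "built"
[3,5] S\NP  <B  k=4
[5,6] S\(S\NP)  lex  "clearly"
[3,6] S  <  k=5
[1,6] NP  >  k=3
[0,6] S  >  k=1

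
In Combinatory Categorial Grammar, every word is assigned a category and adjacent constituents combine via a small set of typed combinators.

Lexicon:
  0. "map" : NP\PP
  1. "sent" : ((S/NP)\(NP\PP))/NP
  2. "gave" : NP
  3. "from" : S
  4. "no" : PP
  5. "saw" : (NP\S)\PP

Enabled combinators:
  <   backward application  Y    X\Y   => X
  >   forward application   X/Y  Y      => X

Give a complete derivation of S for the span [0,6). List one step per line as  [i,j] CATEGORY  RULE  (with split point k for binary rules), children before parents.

[0,6] S   >
  [0,3] S/NP   <
    [0,1] "map" : NP\PP
    [1,3] (S/NP)\(NP\PP)   >
      [1,2] "sent" : ((S/NP)\(NP\PP))/NP
      [2,3] "gave" : NP
  [3,6] NP   <
    [3,4] "from" : S
    [4,6] NP\S   <
      [4,5] "no" : PP
      [5,6] "saw" : (NP\S)\PP

[0,1] NP\PP  lex  "map"
[1,2] ((S/NP)\(NP\PP))/NP  lex  "sent"
[2,3] NP  lex  "gave"
[1,3] (S/NP)\(NP\PP)  >  k=2
[0,3] S/NP  <  k=1
[3,4] S  lex  "from"
[4,5] PP  lex  "no"
[5,6] (NP\S)\PP  lex  "saw"
[4,6] NP\S  <  k=5
[3,6] NP  <  k=4
[0,6] S  >  k=3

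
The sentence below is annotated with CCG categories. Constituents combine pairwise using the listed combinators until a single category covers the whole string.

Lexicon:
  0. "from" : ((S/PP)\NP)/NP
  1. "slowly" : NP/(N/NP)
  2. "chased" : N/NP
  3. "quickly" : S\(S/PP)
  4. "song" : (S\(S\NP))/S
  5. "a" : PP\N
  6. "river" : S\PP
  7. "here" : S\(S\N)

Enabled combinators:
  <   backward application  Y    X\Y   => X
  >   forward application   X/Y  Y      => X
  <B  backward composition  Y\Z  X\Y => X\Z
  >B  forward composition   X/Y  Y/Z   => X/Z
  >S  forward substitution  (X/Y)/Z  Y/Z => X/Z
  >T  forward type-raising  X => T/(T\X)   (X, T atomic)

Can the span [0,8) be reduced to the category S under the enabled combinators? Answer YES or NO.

YES

[0,8] S   <
  [0,4] S\NP   <B
    [0,3] (S/PP)\NP   >
      [0,1] "from" : ((S/PP)\NP)/NP
      [1,3] NP   >
        [1,2] "slowly" : NP/(N/NP)
        [2,3] "chased" : N/NP
    [3,4] "quickly" : S\(S/PP)
  [4,8] S\(S\NP)   >
    [4,5] "song" : (S\(S\NP))/S
    [5,8] S   <
      [5,7] S\N   <B
        [5,6] "a" : PP\N
        [6,7] "river" : S\PP
      [7,8] "here" : S\(S\N)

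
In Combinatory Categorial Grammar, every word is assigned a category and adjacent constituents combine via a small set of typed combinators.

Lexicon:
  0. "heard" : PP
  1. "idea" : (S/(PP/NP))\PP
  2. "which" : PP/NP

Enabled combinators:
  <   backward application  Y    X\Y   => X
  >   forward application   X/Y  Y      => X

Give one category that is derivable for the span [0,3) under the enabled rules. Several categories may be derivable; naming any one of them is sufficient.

S

[0,3] S   >
  [0,2] S/(PP/NP)   <
    [0,1] "heard" : PP
    [1,2] "idea" : (S/(PP/NP))\PP
  [2,3] "which" : PP/NP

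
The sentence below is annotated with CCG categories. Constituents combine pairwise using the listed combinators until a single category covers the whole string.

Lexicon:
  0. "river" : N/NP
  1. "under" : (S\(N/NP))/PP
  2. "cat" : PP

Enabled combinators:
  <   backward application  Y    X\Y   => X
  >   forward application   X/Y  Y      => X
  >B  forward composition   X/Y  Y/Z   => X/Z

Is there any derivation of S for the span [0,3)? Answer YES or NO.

YES

[0,3] S   <
  [0,1] "river" : N/NP
  [1,3] S\(N/NP)   >
    [1,2] "under" : (S\(N/NP))/PP
    [2,3] "cat" : PP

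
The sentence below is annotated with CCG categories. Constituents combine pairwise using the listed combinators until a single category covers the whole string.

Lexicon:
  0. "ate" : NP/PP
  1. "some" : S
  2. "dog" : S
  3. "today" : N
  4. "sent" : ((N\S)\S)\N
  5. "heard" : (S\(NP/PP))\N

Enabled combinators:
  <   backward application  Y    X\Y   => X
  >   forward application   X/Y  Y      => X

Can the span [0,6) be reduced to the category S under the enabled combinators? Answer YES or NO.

[0,6] S   <
  [0,1] "ate" : NP/PP
  [1,6] S\(NP/PP)   <
    [1,5] N   <
      [1,2] "some" : S
      [2,5] N\S   <
        [2,3] "dog" : S
        [3,5] (N\S)\S   <
          [3,4] "today" : N
          [4,5] "sent" : ((N\S)\S)\N
    [5,6] "heard" : (S\(NP/PP))\N

YES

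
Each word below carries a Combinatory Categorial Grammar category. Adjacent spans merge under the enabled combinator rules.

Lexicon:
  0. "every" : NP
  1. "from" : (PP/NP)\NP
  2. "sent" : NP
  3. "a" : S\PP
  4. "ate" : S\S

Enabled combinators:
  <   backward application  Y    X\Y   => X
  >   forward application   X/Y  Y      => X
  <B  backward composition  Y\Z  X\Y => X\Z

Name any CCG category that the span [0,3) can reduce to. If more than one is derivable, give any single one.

[0,5] S   <
  [0,3] PP   >
    [0,2] PP/NP   <
      [0,1] "every" : NP
      [1,2] "from" : (PP/NP)\NP
    [2,3] "sent" : NP
  [3,5] S\PP   <B
    [3,4] "a" : S\PP
    [4,5] "ate" : S\S

PP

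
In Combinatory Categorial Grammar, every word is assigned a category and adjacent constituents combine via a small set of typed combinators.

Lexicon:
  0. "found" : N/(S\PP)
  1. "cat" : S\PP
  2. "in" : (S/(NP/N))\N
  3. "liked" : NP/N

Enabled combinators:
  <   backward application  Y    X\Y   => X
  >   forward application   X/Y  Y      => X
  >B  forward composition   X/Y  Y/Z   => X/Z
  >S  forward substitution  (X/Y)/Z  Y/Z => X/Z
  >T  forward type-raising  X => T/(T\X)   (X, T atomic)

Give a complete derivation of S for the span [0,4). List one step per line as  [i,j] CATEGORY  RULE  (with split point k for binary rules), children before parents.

[0,4] S   >
  [0,3] S/(NP/N)   <
    [0,2] N   >
      [0,1] "found" : N/(S\PP)
      [1,2] "cat" : S\PP
    [2,3] "in" : (S/(NP/N))\N
  [3,4] "liked" : NP/N

[0,1] N/(S\PP)  lex  "found"
[1,2] S\PP  lex  "cat"
[0,2] N  >  k=1
[2,3] (S/(NP/N))\N  lex  "in"
[0,3] S/(NP/N)  <  k=2
[3,4] NP/N  lex  "liked"
[0,4] S  >  k=3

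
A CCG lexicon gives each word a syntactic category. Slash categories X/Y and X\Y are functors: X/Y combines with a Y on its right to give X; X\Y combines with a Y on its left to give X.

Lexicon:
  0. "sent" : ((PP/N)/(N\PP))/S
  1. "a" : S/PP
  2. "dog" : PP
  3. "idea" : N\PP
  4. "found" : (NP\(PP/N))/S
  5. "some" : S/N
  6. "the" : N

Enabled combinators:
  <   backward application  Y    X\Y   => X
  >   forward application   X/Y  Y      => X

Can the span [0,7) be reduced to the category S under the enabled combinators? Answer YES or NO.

((PP/N)/(N\PP))/S S/PP PP N\PP (NP\(PP/N))/S S/N N
CKY chart[0,7] = {NP}; S ∉ chart

NO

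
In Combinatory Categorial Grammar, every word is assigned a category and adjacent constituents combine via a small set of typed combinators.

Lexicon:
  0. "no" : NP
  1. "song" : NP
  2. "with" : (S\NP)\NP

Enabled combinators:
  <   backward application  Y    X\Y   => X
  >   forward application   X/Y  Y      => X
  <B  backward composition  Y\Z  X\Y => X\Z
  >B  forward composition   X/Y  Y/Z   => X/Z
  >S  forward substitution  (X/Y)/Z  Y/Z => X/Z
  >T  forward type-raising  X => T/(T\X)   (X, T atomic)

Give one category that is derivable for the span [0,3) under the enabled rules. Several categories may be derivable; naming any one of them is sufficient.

[0,3] S   <
  [0,1] "no" : NP
  [1,3] S\NP   <
    [1,2] "song" : NP
    [2,3] "with" : (S\NP)\NP

S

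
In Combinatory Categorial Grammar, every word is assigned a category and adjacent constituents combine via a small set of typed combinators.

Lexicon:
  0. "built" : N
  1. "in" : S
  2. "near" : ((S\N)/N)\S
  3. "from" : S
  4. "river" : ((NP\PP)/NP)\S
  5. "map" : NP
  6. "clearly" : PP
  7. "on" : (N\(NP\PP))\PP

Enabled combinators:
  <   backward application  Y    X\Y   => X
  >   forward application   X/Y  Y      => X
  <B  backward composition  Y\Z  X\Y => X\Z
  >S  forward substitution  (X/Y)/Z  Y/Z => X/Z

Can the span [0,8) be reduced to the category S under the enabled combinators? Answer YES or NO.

YES

[0,8] S   <
  [0,1] "built" : N
  [1,8] S\N   >
    [1,3] (S\N)/N   <
      [1,2] "in" : S
      [2,3] "near" : ((S\N)/N)\S
    [3,8] N   <
      [3,6] NP\PP   >
        [3,5] (NP\PP)/NP   <
          [3,4] "from" : S
          [4,5] "river" : ((NP\PP)/NP)\S
        [5,6] "map" : NP
      [6,8] N\(NP\PP)   <
        [6,7] "clearly" : PP
        [7,8] "on" : (N\(NP\PP))\PP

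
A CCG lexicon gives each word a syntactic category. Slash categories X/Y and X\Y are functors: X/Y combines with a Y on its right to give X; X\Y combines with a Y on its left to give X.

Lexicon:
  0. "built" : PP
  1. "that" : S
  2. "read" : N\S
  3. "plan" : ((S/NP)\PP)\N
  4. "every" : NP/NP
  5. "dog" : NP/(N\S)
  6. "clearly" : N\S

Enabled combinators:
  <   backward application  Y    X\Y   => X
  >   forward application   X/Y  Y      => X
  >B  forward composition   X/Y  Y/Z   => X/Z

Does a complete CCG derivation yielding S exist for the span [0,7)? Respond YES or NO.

YES

[0,7] S   >
  [0,5] S/NP   >B
    [0,4] S/NP   <
      [0,1] "built" : PP
      [1,4] (S/NP)\PP   <
        [1,3] N   <
          [1,2] "that" : S
          [2,3] "read" : N\S
        [3,4] "plan" : ((S/NP)\PP)\N
    [4,5] "every" : NP/NP
  [5,7] NP   >
    [5,6] "dog" : NP/(N\S)
    [6,7] "clearly" : N\S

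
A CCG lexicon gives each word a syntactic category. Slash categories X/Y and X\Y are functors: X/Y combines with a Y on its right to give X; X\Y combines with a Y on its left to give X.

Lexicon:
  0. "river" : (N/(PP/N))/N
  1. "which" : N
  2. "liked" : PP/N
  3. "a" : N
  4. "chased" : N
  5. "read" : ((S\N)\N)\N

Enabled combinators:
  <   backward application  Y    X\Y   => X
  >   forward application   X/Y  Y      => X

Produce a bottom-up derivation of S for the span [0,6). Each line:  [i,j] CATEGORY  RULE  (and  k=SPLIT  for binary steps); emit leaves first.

[0,1] (N/(PP/N))/N  lex  "river"
[1,2] N  lex  "which"
[0,2] N/(PP/N)  >  k=1
[2,3] PP/N  lex  "liked"
[0,3] N  >  k=2
[3,4] N  lex  "a"
[4,5] N  lex  "chased"
[5,6] ((S\N)\N)\N  lex  "read"
[4,6] (S\N)\N  <  k=5
[3,6] S\N  <  k=4
[0,6] S  <  k=3

[0,6] S   <
  [0,3] N   >
    [0,2] N/(PP/N)   >
      [0,1] "river" : (N/(PP/N))/N
      [1,2] "which" : N
    [2,3] "liked" : PP/N
  [3,6] S\N   <
    [3,4] "a" : N
    [4,6] (S\N)\N   <
      [4,5] "chased" : N
      [5,6] "read" : ((S\N)\N)\N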